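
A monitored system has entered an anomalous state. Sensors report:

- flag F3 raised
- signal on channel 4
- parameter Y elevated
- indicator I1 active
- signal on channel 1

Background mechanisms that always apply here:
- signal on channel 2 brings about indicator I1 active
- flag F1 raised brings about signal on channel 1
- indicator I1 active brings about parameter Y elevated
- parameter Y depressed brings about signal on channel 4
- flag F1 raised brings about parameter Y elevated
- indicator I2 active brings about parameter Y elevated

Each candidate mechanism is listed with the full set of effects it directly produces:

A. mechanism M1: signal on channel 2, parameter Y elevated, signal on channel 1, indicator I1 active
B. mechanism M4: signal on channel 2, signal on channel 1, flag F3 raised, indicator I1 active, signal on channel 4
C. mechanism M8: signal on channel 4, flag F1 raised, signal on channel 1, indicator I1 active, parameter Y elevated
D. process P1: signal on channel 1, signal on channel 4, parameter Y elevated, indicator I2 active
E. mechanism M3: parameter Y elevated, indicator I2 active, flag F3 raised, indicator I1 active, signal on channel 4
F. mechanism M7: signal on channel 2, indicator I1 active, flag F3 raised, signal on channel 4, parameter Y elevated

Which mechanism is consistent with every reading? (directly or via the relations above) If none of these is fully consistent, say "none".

B

For each candidate, compare predicted effects to what was observed:
(A) mechanism M1 — flag F3 raised ✗; signal on channel 4 ✗; parameter Y elevated ✓; indicator I1 active ✓; signal on channel 1 ✓
(B) mechanism M4 — flag F3 raised ✓; signal on channel 4 ✓; parameter Y elevated ✓ (by indicator I1 active → parameter Y elevated); indicator I1 active ✓; signal on channel 1 ✓
(C) mechanism M8 — flag F3 raised ✗; signal on channel 4 ✓; parameter Y elevated ✓; indicator I1 active ✓; signal on channel 1 ✓
(D) process P1 — flag F3 raised ✗; signal on channel 4 ✓; parameter Y elevated ✓; indicator I1 active ✗; signal on channel 1 ✓
(E) mechanism M3 — does not account for signal on channel 1
(F) mechanism M7 — does not account for signal on channel 1
Only (B) is consistent with every observation.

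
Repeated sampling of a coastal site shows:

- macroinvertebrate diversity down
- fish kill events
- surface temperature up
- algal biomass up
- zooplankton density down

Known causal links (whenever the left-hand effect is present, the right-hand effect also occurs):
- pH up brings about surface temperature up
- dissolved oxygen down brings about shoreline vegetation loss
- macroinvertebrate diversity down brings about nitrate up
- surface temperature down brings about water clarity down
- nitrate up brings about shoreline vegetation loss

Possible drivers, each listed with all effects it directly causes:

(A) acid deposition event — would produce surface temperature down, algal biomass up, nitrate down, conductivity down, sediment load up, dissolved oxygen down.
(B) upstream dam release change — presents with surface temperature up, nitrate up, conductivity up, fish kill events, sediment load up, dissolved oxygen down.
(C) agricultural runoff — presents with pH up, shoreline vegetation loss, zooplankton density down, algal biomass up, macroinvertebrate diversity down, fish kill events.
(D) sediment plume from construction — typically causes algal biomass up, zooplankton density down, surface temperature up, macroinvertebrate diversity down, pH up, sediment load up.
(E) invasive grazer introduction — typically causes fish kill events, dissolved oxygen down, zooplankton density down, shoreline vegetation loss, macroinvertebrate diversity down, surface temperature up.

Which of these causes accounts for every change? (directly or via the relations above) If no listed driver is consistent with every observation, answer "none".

Per-candidate check:
(A) acid deposition event — fails on macroinvertebrate diversity down, fish kill events, surface temperature up, zooplankton density down (predicts surface temperature down, not surface temperature up)
(B) upstream dam release change — macroinvertebrate diversity down NO; fish kill events yes; surface temperature up yes; algal biomass up NO; zooplankton density down NO
(C) agricultural runoff — macroinvertebrate diversity down yes; fish kill events yes; surface temperature up yes (through pH up → surface temperature up); algal biomass up yes; zooplankton density down yes
(D) sediment plume from construction — macroinvertebrate diversity down yes; fish kill events NO; surface temperature up yes; algal biomass up yes; zooplankton density down yes
(E) invasive grazer introduction — does not account for algal biomass up
Only (C) is consistent with every observation.

C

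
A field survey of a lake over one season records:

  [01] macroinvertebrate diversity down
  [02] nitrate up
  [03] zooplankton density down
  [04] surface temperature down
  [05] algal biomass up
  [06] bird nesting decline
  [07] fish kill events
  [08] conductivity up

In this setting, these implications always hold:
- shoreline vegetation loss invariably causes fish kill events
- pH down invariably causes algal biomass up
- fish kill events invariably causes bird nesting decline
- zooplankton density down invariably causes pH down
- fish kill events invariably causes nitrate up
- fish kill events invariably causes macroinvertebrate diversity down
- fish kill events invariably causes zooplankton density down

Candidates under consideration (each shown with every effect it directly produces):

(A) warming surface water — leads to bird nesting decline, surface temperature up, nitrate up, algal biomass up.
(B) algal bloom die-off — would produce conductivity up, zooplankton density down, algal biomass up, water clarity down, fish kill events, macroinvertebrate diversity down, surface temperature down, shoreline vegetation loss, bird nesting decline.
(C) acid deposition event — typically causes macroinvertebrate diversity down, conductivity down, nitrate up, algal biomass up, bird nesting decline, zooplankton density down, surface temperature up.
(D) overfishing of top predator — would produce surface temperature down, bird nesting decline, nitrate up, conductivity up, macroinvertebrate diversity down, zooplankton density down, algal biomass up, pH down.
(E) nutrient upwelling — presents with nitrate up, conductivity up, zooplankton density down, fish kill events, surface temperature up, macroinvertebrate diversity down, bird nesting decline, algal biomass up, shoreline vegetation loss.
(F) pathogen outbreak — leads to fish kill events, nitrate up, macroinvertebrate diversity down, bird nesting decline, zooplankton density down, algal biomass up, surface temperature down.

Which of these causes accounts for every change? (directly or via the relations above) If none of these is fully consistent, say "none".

Checking each candidate against the observations:
(A) warming surface water — macroinvertebrate diversity down -; nitrate up +; zooplankton density down -; surface temperature down -; algal biomass up +; bird nesting decline +; fish kill events -; conductivity up -
(B) algal bloom die-off — macroinvertebrate diversity down +; nitrate up + (via fish kill events → nitrate up); zooplankton density down +; surface temperature down +; algal biomass up +; bird nesting decline +; fish kill events +; conductivity up +
(C) acid deposition event — macroinvertebrate diversity down +; nitrate up +; zooplankton density down +; surface temperature down -; algal biomass up +; bird nesting decline +; fish kill events -; conductivity up -
(D) overfishing of top predator — does not account for fish kill events
(E) nutrient upwelling — fails on surface temperature down (predicts surface temperature up, not surface temperature down)
(F) pathogen outbreak — macroinvertebrate diversity down +; nitrate up +; zooplankton density down +; surface temperature down +; algal biomass up +; bird nesting decline +; fish kill events +; conductivity up -
(B) is the only candidate with no mismatches.

B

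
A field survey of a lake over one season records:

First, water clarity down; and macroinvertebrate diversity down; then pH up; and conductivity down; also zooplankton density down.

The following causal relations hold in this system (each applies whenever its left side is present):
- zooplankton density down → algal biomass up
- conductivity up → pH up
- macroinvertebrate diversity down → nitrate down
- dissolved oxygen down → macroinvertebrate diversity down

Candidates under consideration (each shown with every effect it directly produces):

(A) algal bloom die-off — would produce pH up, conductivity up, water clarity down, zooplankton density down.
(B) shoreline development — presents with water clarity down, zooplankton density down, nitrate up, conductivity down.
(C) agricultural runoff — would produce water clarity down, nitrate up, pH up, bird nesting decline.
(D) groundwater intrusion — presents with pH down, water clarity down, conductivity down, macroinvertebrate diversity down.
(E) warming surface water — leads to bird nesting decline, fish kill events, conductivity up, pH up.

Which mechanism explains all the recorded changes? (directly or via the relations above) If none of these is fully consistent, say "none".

Testing each hypothesis:
(A) algal bloom die-off — water clarity down +; macroinvertebrate diversity down -; pH up +; conductivity down -; zooplankton density down +
(B) shoreline development — water clarity down +; macroinvertebrate diversity down -; pH up -; conductivity down +; zooplankton density down +
(C) agricultural runoff — does not account for macroinvertebrate diversity down, conductivity down, zooplankton density down
(D) groundwater intrusion — fails on pH up, zooplankton density down (predicts pH down, not pH up)
(E) warming surface water — fails on water clarity down, macroinvertebrate diversity down, conductivity down, zooplankton density down (predicts conductivity up, not conductivity down)
None of the listed candidates fits everything.

none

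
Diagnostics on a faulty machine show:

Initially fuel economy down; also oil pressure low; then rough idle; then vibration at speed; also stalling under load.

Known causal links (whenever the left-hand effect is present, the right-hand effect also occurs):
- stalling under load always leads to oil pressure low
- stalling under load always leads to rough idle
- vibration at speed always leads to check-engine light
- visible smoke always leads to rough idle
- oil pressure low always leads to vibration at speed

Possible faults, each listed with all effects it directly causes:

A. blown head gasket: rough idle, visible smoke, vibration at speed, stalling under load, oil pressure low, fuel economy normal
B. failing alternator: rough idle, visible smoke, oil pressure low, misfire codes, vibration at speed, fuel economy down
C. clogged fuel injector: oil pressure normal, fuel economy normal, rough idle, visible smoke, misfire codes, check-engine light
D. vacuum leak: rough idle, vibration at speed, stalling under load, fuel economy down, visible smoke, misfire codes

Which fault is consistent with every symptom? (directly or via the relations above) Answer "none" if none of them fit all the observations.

D

Per-candidate check:
(A) blown head gasket — fuel economy down -; oil pressure low +; rough idle +; vibration at speed +; stalling under load +
(B) failing alternator — does not account for stalling under load
(C) clogged fuel injector — fuel economy down -; oil pressure low -; rough idle +; vibration at speed -; stalling under load -
(D) vacuum leak — fuel economy down +; oil pressure low + (by stalling under load → oil pressure low); rough idle +; vibration at speed +; stalling under load +
(D) alone accounts for all the evidence.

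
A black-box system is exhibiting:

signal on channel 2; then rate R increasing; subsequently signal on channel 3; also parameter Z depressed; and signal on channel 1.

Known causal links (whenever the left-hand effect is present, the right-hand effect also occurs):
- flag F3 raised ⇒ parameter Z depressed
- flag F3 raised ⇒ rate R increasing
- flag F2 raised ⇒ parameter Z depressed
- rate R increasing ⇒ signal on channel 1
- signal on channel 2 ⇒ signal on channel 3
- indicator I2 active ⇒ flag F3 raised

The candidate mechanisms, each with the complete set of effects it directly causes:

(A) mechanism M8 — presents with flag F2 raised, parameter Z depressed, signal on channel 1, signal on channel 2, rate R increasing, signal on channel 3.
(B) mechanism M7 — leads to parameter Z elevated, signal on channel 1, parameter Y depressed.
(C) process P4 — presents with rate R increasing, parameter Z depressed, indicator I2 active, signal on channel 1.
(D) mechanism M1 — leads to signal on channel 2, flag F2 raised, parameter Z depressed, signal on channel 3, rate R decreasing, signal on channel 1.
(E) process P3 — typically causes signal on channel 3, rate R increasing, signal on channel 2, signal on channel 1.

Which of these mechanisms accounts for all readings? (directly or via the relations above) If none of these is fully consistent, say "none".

Checking each candidate against the observations:
(A) mechanism M8 — accounts for every observation
(B) mechanism M7 — signal on channel 2 ✗; rate R increasing ✗; signal on channel 3 ✗; parameter Z depressed ✗; signal on channel 1 ✓
(C) process P4 — does not account for signal on channel 2, signal on channel 3
(D) mechanism M1 — fails on rate R increasing (predicts rate R decreasing, not rate R increasing)
(E) process P3 — does not account for parameter Z depressed
(A) is the only candidate with no mismatches.

A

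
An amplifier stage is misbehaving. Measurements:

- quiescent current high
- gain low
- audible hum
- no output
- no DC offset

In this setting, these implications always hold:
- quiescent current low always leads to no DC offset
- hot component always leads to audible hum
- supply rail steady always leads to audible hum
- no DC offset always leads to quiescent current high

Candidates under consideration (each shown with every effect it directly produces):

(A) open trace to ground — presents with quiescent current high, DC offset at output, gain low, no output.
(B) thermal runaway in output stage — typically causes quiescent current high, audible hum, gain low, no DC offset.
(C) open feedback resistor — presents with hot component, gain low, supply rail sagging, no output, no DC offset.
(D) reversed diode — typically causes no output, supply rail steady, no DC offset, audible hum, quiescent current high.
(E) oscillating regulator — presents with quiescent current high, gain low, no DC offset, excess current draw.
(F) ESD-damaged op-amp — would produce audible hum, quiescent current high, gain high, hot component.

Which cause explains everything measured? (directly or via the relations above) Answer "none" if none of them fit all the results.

Checking each candidate against the observations:
(A) open trace to ground — quiescent current high match; gain low match; audible hum miss; no output match; no DC offset miss
(B) thermal runaway in output stage — does not account for no output
(C) open feedback resistor — quiescent current high match (through no DC offset → quiescent current high); gain low match; audible hum match (through hot component → audible hum); no output match; no DC offset match
(D) reversed diode — quiescent current high match; gain low miss; audible hum match; no output match; no DC offset match
(E) oscillating regulator — quiescent current high match; gain low match; audible hum miss; no output miss; no DC offset match
(F) ESD-damaged op-amp — quiescent current high match; gain low miss; audible hum match; no output miss; no DC offset miss
(C) is the only candidate with no mismatches.

C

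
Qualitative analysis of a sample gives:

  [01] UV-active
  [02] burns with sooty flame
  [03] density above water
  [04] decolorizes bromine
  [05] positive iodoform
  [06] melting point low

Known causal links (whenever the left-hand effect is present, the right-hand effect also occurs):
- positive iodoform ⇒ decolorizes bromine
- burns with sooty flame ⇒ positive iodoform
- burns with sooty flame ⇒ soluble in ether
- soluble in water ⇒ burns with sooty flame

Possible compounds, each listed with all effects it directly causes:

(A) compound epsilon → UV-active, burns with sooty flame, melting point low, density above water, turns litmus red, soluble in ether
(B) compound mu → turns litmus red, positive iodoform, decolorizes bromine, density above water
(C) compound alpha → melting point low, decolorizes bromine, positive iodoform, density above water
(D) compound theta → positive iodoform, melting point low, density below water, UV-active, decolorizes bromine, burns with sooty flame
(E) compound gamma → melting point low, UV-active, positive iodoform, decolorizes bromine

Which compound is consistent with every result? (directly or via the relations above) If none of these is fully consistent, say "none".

A

For each candidate, compare predicted effects to what was observed:
(A) compound epsilon — accounts for every observation (decolorizes bromine by burns with sooty flame → positive iodoform → decolorizes bromine)
(B) compound mu — UV-active NO; burns with sooty flame NO; density above water yes; decolorizes bromine yes; positive iodoform yes; melting point low NO
(C) compound alpha — UV-active NO; burns with sooty flame NO; density above water yes; decolorizes bromine yes; positive iodoform yes; melting point low yes
(D) compound theta — UV-active yes; burns with sooty flame yes; density above water NO; decolorizes bromine yes; positive iodoform yes; melting point low yes
(E) compound gamma — does not account for burns with sooty flame, density above water
Only (A) is consistent with every observation.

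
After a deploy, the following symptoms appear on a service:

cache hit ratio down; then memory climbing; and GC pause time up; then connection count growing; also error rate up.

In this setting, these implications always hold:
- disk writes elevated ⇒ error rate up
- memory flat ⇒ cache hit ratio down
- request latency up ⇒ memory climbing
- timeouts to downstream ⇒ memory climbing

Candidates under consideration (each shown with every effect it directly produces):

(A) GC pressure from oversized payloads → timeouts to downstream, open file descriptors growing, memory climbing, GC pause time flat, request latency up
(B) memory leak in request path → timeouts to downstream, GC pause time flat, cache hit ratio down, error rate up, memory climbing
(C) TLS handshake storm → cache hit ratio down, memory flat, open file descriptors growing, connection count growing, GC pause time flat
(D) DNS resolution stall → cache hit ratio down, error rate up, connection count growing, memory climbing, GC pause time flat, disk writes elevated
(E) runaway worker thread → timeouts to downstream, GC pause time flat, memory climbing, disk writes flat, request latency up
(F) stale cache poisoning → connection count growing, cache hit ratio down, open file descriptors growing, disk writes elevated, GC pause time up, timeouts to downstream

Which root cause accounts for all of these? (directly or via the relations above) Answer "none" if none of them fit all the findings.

F

Testing each hypothesis:
(A) GC pressure from oversized payloads — cache hit ratio down NO; memory climbing yes; GC pause time up NO; connection count growing NO; error rate up NO
(B) memory leak in request path — fails on GC pause time up, connection count growing (predicts GC pause time flat, not GC pause time up)
(C) TLS handshake storm — cache hit ratio down yes; memory climbing NO; GC pause time up NO; connection count growing yes; error rate up NO
(D) DNS resolution stall — cache hit ratio down yes; memory climbing yes; GC pause time up NO; connection count growing yes; error rate up yes
(E) runaway worker thread — fails on cache hit ratio down, GC pause time up, connection count growing, error rate up (predicts GC pause time flat, not GC pause time up)
(F) stale cache poisoning — cache hit ratio down yes; memory climbing yes (via timeouts to downstream → memory climbing); GC pause time up yes; connection count growing yes; error rate up yes (via disk writes elevated → error rate up)
Only (F) is consistent with every observation.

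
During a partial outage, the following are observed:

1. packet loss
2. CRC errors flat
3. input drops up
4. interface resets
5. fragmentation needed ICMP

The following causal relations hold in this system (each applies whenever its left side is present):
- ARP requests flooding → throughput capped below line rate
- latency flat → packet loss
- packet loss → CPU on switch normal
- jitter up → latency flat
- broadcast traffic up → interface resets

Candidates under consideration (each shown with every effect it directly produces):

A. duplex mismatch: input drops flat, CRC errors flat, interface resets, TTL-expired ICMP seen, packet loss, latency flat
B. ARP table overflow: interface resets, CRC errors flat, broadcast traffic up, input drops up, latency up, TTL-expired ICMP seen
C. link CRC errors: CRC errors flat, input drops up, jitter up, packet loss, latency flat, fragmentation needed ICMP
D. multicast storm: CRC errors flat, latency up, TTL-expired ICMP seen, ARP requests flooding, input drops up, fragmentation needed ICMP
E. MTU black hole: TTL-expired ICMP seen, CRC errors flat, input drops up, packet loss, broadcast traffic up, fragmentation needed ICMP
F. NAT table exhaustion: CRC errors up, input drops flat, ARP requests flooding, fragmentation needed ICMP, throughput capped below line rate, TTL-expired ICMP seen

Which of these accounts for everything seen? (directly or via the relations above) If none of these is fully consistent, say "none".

Testing each hypothesis:
(A) duplex mismatch — fails on input drops up, fragmentation needed ICMP (predicts input drops flat, not input drops up)
(B) ARP table overflow — packet loss ✗; CRC errors flat ✓; input drops up ✓; interface resets ✓; fragmentation needed ICMP ✗
(C) link CRC errors — does not account for interface resets
(D) multicast storm — does not account for packet loss, interface resets
(E) MTU black hole — packet loss ✓; CRC errors flat ✓; input drops up ✓; interface resets ✓ (by broadcast traffic up → interface resets); fragmentation needed ICMP ✓
(F) NAT table exhaustion — packet loss ✗; CRC errors flat ✗; input drops up ✗; interface resets ✗; fragmentation needed ICMP ✓
(E) is the only candidate with no mismatches.

E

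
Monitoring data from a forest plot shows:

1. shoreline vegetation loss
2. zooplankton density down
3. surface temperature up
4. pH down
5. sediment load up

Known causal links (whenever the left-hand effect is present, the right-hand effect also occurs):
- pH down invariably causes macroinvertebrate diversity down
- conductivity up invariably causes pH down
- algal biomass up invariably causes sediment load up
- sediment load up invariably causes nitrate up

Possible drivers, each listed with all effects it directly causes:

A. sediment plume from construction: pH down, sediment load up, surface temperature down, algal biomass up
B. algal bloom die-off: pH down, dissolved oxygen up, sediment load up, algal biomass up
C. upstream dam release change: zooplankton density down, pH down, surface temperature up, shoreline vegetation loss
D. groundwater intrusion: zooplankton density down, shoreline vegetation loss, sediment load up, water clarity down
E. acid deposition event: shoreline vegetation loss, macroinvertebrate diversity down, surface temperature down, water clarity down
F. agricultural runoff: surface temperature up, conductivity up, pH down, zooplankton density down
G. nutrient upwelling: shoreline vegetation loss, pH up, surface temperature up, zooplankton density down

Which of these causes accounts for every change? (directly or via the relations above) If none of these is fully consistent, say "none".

none

Testing each hypothesis:
(A) sediment plume from construction — shoreline vegetation loss miss; zooplankton density down miss; surface temperature up miss; pH down match; sediment load up match
(B) algal bloom die-off — shoreline vegetation loss miss; zooplankton density down miss; surface temperature up miss; pH down match; sediment load up match
(C) upstream dam release change — shoreline vegetation loss match; zooplankton density down match; surface temperature up match; pH down match; sediment load up miss
(D) groundwater intrusion — shoreline vegetation loss match; zooplankton density down match; surface temperature up miss; pH down miss; sediment load up match
(E) acid deposition event — fails on zooplankton density down, surface temperature up, pH down, sediment load up (predicts surface temperature down, not surface temperature up)
(F) agricultural runoff — shoreline vegetation loss miss; zooplankton density down match; surface temperature up match; pH down match; sediment load up miss
(G) nutrient upwelling — fails on pH down, sediment load up (predicts pH up, not pH down)
None of the listed candidates fits everything.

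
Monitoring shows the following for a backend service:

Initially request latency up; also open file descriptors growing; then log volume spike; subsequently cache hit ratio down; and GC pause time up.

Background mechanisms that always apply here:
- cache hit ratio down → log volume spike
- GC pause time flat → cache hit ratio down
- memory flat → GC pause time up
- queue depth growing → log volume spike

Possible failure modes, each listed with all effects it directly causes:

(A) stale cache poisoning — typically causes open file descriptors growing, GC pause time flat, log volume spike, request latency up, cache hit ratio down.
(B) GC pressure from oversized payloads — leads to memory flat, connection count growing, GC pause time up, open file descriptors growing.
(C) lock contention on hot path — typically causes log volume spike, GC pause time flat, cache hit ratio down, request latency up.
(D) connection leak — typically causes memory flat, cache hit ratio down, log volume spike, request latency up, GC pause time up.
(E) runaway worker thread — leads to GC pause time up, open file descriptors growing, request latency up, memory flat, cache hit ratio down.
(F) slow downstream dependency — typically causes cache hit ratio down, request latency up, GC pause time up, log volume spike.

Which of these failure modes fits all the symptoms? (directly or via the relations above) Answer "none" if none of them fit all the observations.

E

Checking each candidate against the observations:
(A) stale cache poisoning — request latency up ✓; open file descriptors growing ✓; log volume spike ✓; cache hit ratio down ✓; GC pause time up ✗
(B) GC pressure from oversized payloads — does not account for request latency up, log volume spike, cache hit ratio down
(C) lock contention on hot path — request latency up ✓; open file descriptors growing ✗; log volume spike ✓; cache hit ratio down ✓; GC pause time up ✗
(D) connection leak — request latency up ✓; open file descriptors growing ✗; log volume spike ✓; cache hit ratio down ✓; GC pause time up ✓
(E) runaway worker thread — request latency up ✓; open file descriptors growing ✓; log volume spike ✓ (via cache hit ratio down → log volume spike); cache hit ratio down ✓; GC pause time up ✓
(F) slow downstream dependency — request latency up ✓; open file descriptors growing ✗; log volume spike ✓; cache hit ratio down ✓; GC pause time up ✓
Only (E) is consistent with every observation.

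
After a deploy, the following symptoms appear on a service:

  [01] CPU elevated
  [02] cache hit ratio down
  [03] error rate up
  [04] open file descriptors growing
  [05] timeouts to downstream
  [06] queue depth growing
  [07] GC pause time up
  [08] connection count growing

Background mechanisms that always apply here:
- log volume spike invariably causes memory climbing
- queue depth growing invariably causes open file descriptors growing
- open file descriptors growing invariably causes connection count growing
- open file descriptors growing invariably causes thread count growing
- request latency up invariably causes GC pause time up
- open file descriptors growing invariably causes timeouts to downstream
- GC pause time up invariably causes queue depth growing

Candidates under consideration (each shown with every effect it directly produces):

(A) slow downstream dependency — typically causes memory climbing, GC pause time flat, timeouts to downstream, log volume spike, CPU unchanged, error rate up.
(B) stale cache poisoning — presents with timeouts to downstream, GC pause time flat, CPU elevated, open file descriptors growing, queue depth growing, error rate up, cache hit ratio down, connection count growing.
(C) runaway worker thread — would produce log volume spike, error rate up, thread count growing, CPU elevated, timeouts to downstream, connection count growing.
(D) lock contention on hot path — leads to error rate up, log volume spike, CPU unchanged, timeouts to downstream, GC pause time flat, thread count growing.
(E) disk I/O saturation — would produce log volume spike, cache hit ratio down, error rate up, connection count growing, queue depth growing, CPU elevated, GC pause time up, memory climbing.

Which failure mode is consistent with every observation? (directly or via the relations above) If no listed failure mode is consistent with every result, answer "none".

E

Per-candidate check:
(A) slow downstream dependency — CPU elevated -; cache hit ratio down -; error rate up +; open file descriptors growing -; timeouts to downstream +; queue depth growing -; GC pause time up -; connection count growing -
(B) stale cache poisoning — CPU elevated +; cache hit ratio down +; error rate up +; open file descriptors growing +; timeouts to downstream +; queue depth growing +; GC pause time up -; connection count growing +
(C) runaway worker thread — CPU elevated +; cache hit ratio down -; error rate up +; open file descriptors growing -; timeouts to downstream +; queue depth growing -; GC pause time up -; connection count growing +
(D) lock contention on hot path — fails on CPU elevated, cache hit ratio down, open file descriptors growing, queue depth growing, GC pause time up, connection count growing (predicts CPU unchanged, not CPU elevated; predicts GC pause time flat, not GC pause time up)
(E) disk I/O saturation — CPU elevated +; cache hit ratio down +; error rate up +; open file descriptors growing + (by queue depth growing → open file descriptors growing); timeouts to downstream + (by queue depth growing → open file descriptors growing → timeouts to downstream); queue depth growing +; GC pause time up +; connection count growing +
(E) alone accounts for all the evidence.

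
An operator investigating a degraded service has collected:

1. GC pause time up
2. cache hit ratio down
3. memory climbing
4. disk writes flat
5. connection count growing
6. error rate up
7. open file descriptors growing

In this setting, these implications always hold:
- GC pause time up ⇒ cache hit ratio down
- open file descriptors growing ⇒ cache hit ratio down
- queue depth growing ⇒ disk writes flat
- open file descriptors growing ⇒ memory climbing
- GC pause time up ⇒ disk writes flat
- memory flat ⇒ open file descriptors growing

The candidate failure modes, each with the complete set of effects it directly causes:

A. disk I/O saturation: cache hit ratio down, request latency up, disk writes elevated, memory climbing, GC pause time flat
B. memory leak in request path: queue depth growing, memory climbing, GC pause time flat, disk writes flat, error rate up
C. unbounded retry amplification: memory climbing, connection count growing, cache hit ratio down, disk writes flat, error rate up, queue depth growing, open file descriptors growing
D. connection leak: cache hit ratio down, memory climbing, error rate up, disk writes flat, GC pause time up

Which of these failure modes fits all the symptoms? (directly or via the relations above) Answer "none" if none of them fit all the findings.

Checking each candidate against the observations:
(A) disk I/O saturation — GC pause time up miss; cache hit ratio down match; memory climbing match; disk writes flat miss; connection count growing miss; error rate up miss; open file descriptors growing miss
(B) memory leak in request path — GC pause time up miss; cache hit ratio down miss; memory climbing match; disk writes flat match; connection count growing miss; error rate up match; open file descriptors growing miss
(C) unbounded retry amplification — does not account for GC pause time up
(D) connection leak — GC pause time up match; cache hit ratio down match; memory climbing match; disk writes flat match; connection count growing miss; error rate up match; open file descriptors growing miss
No candidate is consistent with all observations.

none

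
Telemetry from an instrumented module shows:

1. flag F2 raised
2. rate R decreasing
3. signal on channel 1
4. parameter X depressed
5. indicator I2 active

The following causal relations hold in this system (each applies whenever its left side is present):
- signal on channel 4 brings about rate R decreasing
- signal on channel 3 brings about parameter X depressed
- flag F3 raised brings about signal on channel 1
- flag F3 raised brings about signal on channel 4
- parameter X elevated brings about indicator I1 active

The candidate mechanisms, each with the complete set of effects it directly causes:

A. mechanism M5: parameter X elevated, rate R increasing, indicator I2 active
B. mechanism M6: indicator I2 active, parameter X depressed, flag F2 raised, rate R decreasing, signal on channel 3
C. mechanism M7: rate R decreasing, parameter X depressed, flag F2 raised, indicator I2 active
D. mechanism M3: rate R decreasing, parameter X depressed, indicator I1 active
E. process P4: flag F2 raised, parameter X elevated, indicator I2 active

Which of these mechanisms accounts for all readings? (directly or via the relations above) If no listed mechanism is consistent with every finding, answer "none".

none

Per-candidate check:
(A) mechanism M5 — flag F2 raised -; rate R decreasing -; signal on channel 1 -; parameter X depressed -; indicator I2 active +
(B) mechanism M6 — does not account for signal on channel 1
(C) mechanism M7 — does not account for signal on channel 1
(D) mechanism M3 — flag F2 raised -; rate R decreasing +; signal on channel 1 -; parameter X depressed +; indicator I2 active -
(E) process P4 — fails on rate R decreasing, signal on channel 1, parameter X depressed (predicts parameter X elevated, not parameter X depressed)
Every candidate fails on at least one observation.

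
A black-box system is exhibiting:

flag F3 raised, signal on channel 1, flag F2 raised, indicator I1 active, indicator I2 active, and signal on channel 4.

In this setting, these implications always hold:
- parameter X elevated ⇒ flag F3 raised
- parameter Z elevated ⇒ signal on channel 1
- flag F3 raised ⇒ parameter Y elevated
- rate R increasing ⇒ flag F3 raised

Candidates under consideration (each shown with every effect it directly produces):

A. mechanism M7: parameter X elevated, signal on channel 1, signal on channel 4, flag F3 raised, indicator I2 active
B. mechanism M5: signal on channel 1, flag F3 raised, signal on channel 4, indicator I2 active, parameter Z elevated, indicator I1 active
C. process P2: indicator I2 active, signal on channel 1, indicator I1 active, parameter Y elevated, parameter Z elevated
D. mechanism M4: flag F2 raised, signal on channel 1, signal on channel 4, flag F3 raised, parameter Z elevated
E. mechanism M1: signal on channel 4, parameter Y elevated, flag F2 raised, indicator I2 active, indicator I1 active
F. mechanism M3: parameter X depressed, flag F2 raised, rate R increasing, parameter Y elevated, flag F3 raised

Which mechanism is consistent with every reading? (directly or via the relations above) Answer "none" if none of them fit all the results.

none

For each candidate, compare predicted effects to what was observed:
(A) mechanism M7 — flag F3 raised +; signal on channel 1 +; flag F2 raised -; indicator I1 active -; indicator I2 active +; signal on channel 4 +
(B) mechanism M5 — flag F3 raised +; signal on channel 1 +; flag F2 raised -; indicator I1 active +; indicator I2 active +; signal on channel 4 +
(C) process P2 — flag F3 raised -; signal on channel 1 +; flag F2 raised -; indicator I1 active +; indicator I2 active +; signal on channel 4 -
(D) mechanism M4 — does not account for indicator I1 active, indicator I2 active
(E) mechanism M1 — flag F3 raised -; signal on channel 1 -; flag F2 raised +; indicator I1 active +; indicator I2 active +; signal on channel 4 +
(F) mechanism M3 — does not account for signal on channel 1, indicator I1 active, indicator I2 active, signal on channel 4
Every candidate fails on at least one observation.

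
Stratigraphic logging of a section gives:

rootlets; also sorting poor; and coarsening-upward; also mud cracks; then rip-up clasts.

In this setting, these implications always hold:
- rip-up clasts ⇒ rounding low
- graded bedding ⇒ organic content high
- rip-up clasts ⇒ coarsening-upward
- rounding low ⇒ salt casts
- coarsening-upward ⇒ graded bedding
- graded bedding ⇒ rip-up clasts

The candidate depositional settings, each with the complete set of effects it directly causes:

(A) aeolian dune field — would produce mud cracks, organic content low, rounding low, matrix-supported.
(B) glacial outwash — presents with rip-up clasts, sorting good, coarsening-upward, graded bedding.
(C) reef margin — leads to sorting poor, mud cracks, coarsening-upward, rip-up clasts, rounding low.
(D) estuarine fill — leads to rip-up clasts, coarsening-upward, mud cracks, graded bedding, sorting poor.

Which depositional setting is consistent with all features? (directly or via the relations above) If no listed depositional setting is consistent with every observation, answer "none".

none

Testing each hypothesis:
(A) aeolian dune field — rootlets -; sorting poor -; coarsening-upward -; mud cracks +; rip-up clasts -
(B) glacial outwash — rootlets -; sorting poor -; coarsening-upward +; mud cracks -; rip-up clasts +
(C) reef margin — does not account for rootlets
(D) estuarine fill — rootlets -; sorting poor +; coarsening-upward +; mud cracks +; rip-up clasts +
No candidate is consistent with all observations.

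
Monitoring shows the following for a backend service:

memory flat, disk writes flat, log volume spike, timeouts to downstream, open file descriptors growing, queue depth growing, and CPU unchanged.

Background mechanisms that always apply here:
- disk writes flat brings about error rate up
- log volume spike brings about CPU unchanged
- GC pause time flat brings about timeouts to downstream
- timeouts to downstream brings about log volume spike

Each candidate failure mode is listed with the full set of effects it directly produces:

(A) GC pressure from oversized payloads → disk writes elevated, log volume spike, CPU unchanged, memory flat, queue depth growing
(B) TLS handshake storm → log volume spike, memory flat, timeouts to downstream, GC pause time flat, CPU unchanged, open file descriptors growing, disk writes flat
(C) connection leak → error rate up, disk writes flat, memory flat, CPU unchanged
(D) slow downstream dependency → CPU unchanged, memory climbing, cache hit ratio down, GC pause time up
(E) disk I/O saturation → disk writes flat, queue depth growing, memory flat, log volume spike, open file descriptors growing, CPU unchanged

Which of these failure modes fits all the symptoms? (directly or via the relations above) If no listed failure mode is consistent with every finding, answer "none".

none

Testing each hypothesis:
(A) GC pressure from oversized payloads — fails on disk writes flat, timeouts to downstream, open file descriptors growing (predicts disk writes elevated, not disk writes flat)
(B) TLS handshake storm — does not account for queue depth growing
(C) connection leak — memory flat yes; disk writes flat yes; log volume spike NO; timeouts to downstream NO; open file descriptors growing NO; queue depth growing NO; CPU unchanged yes
(D) slow downstream dependency — fails on memory flat, disk writes flat, log volume spike, timeouts to downstream, open file descriptors growing, queue depth growing (predicts memory climbing, not memory flat)
(E) disk I/O saturation — memory flat yes; disk writes flat yes; log volume spike yes; timeouts to downstream NO; open file descriptors growing yes; queue depth growing yes; CPU unchanged yes
None of the listed candidates fits everything.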